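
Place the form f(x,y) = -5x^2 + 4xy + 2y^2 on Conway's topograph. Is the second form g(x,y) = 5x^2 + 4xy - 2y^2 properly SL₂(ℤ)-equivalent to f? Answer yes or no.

D₁ = 56, D₂ = 56
river cycle of f (length 4): (2, 4, -5), (-5, 6, 1), (1, 6, -5), (-5, 4, 2)
river cycle of g (length 4): (-2, 4, 5), (5, 6, -1), (-1, 6, 5), (5, 4, -2)
cycles differ ⇒ inequivalent

no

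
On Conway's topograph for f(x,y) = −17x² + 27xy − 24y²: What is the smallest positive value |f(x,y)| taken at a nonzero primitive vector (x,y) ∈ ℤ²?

translate: b→7 (≡-27 mod 34), so (17,-27,24)→(17,7,14)
flip: (17,7,14)→(14,-7,17)
reduced (well bottom): (14,-7,17) with a≤c, −a<b≤a
well minimum |f| = |-14| = 14 (negative-definite)

14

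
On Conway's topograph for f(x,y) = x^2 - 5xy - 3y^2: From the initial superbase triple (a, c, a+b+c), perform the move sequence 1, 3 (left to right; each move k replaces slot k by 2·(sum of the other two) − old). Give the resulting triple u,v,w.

start (1,-3,-7) = (f(1,0),f(0,1),f(1,1))
replace slot 1: 2·((-3)+(-7)) − 1 = -21 → (-21,-3,-7)
replace slot 3: 2·((-21)+(-3)) − (-7) = -41 → (-21,-3,-41)

-21,-3,-41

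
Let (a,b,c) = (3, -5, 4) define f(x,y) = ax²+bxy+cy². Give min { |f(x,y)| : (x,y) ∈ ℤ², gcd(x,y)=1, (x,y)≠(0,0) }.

translate: b→1 (≡-5 mod 6), so (3,-5,4)→(3,1,2)
flip: (3,1,2)→(2,-1,3)
reduced (well bottom): (2,-1,3) with a≤c, −a<b≤a
well minimum = a = 2

2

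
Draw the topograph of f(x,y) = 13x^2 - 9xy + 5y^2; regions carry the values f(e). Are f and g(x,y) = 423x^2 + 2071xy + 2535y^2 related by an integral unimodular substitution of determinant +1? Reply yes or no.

D₁ = -179, D₂ = -179
f: flip: (13,-9,5)→(5,9,13)
f: translate: b→-1 (≡9 mod 10), so (5,9,13)→(5,-1,9)
f: reduced (well bottom): (5,-1,9) with a≤c, −a<b≤a
g: translate: b→379 (≡2071 mod 846), so (423,2071,2535)→(423,379,85)
g: flip: (423,379,85)→(85,-379,423)
g: translate: b→-39 (≡-379 mod 170), so (85,-379,423)→(85,-39,5)
g: flip: (85,-39,5)→(5,39,85)
g: translate: b→-1 (≡39 mod 10), so (5,39,85)→(5,-1,9)
g: reduced (well bottom): (5,-1,9) with a≤c, −a<b≤a
reduced forms (5, -1, 9) vs (5, -1, 9) ⇒ equivalent

yes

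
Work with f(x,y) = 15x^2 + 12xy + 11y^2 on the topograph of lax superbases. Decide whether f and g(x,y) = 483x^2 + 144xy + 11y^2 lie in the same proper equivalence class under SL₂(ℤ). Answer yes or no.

D₁ = -516, D₂ = -516
f: flip: (15,12,11)→(11,-12,15)
f: translate: b→10 (≡-12 mod 22), so (11,-12,15)→(11,10,14)
f: reduced (well bottom): (11,10,14) with a≤c, −a<b≤a
g: flip: (483,144,11)→(11,-144,483)
g: translate: b→10 (≡-144 mod 22), so (11,-144,483)→(11,10,14)
g: reduced (well bottom): (11,10,14) with a≤c, −a<b≤a
reduced forms (11, 10, 14) vs (11, 10, 14) ⇒ equivalent

yes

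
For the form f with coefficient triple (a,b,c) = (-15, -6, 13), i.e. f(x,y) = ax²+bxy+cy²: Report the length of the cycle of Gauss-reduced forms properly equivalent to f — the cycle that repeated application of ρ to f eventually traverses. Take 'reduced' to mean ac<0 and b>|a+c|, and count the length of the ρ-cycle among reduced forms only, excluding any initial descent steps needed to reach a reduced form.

D = 816, ⌊√D⌋ = 28
descent: ρ → (13,6,-15)  [lands on river]
river: ρ → (-15,24,4)
river: ρ → (4,24,-15)
river: ρ → (-15,6,13)
river: ρ → (13,20,-8)
river: ρ → (-8,28,1)
river: ρ → (1,28,-8)
river: ρ → (-8,20,13)
ρ-cycle length = 8 (tail of 1 descent step not counted)

8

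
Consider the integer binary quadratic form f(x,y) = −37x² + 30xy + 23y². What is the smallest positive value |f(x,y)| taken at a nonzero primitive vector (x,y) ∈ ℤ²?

river: ρ → (23,62,-5)
river: ρ → (-5,58,47)
river: ρ → (47,36,-16)
river: ρ → (-16,60,11)
river: ρ → (11,50,-41)
river: ρ → (-41,32,20)
river: ρ → (20,48,-25)
river: ρ → (-25,52,16)
river: ρ → (16,44,-37)
river: ρ → (-37,30,23)
closes: descent 0, river 10
min |a| on river = 5

5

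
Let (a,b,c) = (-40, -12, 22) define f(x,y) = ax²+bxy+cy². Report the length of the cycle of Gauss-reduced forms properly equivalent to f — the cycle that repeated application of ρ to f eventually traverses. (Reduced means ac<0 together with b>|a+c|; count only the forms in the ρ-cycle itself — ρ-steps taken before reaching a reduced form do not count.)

D = 3664, ⌊√D⌋ = 60
descent: ρ → (22,56,-6)  [lands on river]
river: ρ → (-6,52,40)
river: ρ → (40,28,-18)
river: ρ → (-18,44,24)
river: ρ → (24,52,-10)
river: ρ → (-10,48,34)
river: ρ → (34,20,-24)
river: ρ → (-24,28,30)
river: ρ → (30,32,-22)
river: ρ → (-22,56,6)
river: ρ → (6,52,-40)
river: ρ → (-40,28,18)
river: ρ → (18,44,-24)
river: ρ → (-24,52,10)
river: ρ → (10,48,-34)
river: ρ → (-34,20,24)
river: ρ → (24,28,-30)
river: ρ → (-30,32,22)
ρ-cycle length = 18 (tail of 1 descent step not counted)

18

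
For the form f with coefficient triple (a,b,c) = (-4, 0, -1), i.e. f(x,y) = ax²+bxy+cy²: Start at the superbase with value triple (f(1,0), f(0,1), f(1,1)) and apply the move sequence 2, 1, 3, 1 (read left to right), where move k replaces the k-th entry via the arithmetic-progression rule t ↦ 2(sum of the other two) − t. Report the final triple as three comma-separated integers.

start (-4,-1,-5) = (f(1,0),f(0,1),f(1,1))
replace slot 2: 2·((-4)+(-5)) − (-1) = -17 → (-4,-17,-5)
replace slot 1: 2·((-17)+(-5)) − (-4) = -40 → (-40,-17,-5)
replace slot 3: 2·((-40)+(-17)) − (-5) = -109 → (-40,-17,-109)
replace slot 1: 2·((-17)+(-109)) − (-40) = -212 → (-212,-17,-109)

-212,-17,-109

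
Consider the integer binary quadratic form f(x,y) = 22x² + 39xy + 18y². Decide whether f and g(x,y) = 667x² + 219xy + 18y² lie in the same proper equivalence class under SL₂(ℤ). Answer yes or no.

D₁ = -63, D₂ = -63
f: translate: b→-5 (≡39 mod 44), so (22,39,18)→(22,-5,1)
f: flip: (22,-5,1)→(1,5,22)
f: translate: b→1 (≡5 mod 2), so (1,5,22)→(1,1,16)
f: reduced (well bottom): (1,1,16) with a≤c, −a<b≤a
g: flip: (667,219,18)→(18,-219,667)
g: translate: b→-3 (≡-219 mod 36), so (18,-219,667)→(18,-3,1)
g: flip: (18,-3,1)→(1,3,18)
g: translate: b→1 (≡3 mod 2), so (1,3,18)→(1,1,16)
g: reduced (well bottom): (1,1,16) with a≤c, −a<b≤a
reduced forms (1, 1, 16) vs (1, 1, 16) ⇒ equivalent

yes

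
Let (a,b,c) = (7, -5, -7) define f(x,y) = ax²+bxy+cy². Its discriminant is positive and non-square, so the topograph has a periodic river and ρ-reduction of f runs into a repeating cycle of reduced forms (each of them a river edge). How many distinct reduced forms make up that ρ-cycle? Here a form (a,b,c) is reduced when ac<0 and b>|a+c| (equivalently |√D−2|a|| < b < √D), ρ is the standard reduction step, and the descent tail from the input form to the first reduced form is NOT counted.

D = 221, ⌊√D⌋ = 14
descent: ρ → (-7,5,7)  [lands on river]
river: ρ → (7,9,-5)
river: ρ → (-5,11,5)
river: ρ → (5,9,-7)
ρ-cycle length = 4 (tail of 1 descent step not counted)

4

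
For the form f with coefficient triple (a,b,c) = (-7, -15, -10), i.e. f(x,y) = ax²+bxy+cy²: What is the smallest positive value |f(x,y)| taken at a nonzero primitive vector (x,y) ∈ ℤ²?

translate: b→1 (≡15 mod 14), so (7,15,10)→(7,1,2)
flip: (7,1,2)→(2,-1,7)
reduced (well bottom): (2,-1,7) with a≤c, −a<b≤a
well minimum |f| = |-2| = 2 (negative-definite)

2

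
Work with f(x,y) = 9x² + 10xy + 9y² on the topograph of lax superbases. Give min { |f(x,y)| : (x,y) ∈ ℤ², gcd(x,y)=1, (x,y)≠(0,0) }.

translate: b→-8 (≡10 mod 18), so (9,10,9)→(9,-8,8)
flip: (9,-8,8)→(8,8,9)
reduced (well bottom): (8,8,9) with a≤c, −a<b≤a
well minimum = a = 8

8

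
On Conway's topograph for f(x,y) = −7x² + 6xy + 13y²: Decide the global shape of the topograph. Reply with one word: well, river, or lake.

D = b²−4ac = 6² − 4·(-7)·13 = 400
D = 20² is a perfect square ⇒ form factors over ℤ ⇒ lakes

lake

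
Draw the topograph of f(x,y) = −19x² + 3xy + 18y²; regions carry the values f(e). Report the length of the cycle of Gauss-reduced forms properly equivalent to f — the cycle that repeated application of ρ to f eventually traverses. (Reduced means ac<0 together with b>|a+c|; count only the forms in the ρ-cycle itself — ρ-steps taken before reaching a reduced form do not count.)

D = 1377, ⌊√D⌋ = 37
river: ρ → (18,33,-4)
river: ρ → (-4,31,26)
river: ρ → (26,21,-9)
river: ρ → (-9,33,8)
river: ρ → (8,31,-13)
river: ρ → (-13,21,18)
river: ρ → (18,15,-16)
river: ρ → (-16,17,17)
river: ρ → (17,17,-16)
river: ρ → (-16,15,18)
river: ρ → (18,21,-13)
river: ρ → (-13,31,8)
river: ρ → (8,33,-9)
river: ρ → (-9,21,26)
river: ρ → (26,31,-4)
river: ρ → (-4,33,18)
river: ρ → (18,3,-19)
river: ρ → (-19,35,2)
river: ρ → (2,37,-1)
river: ρ → (-1,37,2)
river: ρ → (2,35,-19)
river: ρ → (-19,3,18)
ρ-cycle length = 22 (tail of 0 descent steps not counted)

22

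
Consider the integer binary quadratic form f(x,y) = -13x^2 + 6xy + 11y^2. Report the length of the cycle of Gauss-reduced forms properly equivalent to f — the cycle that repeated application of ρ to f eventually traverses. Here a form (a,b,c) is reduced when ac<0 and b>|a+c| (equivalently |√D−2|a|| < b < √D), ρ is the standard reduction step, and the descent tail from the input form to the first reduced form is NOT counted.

D = 608, ⌊√D⌋ = 24
river: ρ → (11,16,-8)
river: ρ → (-8,16,11)
river: ρ → (11,6,-13)
river: ρ → (-13,20,4)
river: ρ → (4,20,-13)
river: ρ → (-13,6,11)
ρ-cycle length = 6 (tail of 0 descent steps not counted)

6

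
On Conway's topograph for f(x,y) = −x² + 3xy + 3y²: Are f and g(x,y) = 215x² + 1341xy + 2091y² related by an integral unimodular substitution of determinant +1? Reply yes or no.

D₁ = 21, D₂ = 21
river cycle of f (length 2): (3, 3, -1), (-1, 3, 3)
river cycle of g (length 2): (3, 3, -1), (-1, 3, 3)
cycles coincide ⇒ equivalent

yes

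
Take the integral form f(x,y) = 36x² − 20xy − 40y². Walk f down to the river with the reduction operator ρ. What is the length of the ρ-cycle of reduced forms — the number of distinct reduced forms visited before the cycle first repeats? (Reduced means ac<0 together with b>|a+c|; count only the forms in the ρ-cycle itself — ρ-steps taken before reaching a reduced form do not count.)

D = 6160, ⌊√D⌋ = 78
descent: ρ → (-40,20,36)  [lands on river]
river: ρ → (36,52,-24)
river: ρ → (-24,44,44)
river: ρ → (44,44,-24)
river: ρ → (-24,52,36)
river: ρ → (36,20,-40)
river: ρ → (-40,60,16)
river: ρ → (16,68,-24)
river: ρ → (-24,76,4)
river: ρ → (4,76,-24)
river: ρ → (-24,68,16)
river: ρ → (16,60,-40)
ρ-cycle length = 12 (tail of 1 descent step not counted)

12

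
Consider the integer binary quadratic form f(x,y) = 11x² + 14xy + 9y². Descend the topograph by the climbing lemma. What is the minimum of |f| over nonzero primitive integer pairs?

translate: b→-8 (≡14 mod 22), so (11,14,9)→(11,-8,6)
flip: (11,-8,6)→(6,8,11)
translate: b→-4 (≡8 mod 12), so (6,8,11)→(6,-4,9)
reduced (well bottom): (6,-4,9) with a≤c, −a<b≤a
well minimum = a = 6

6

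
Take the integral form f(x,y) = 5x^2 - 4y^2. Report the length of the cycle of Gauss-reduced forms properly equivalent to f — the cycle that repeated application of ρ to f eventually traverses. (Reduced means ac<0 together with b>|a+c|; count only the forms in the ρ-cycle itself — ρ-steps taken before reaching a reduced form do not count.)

D = 80, ⌊√D⌋ = 8
descent: ρ → (-4,8,1)  [lands on river]
river: ρ → (1,8,-4)
ρ-cycle length = 2 (tail of 1 descent step not counted)

2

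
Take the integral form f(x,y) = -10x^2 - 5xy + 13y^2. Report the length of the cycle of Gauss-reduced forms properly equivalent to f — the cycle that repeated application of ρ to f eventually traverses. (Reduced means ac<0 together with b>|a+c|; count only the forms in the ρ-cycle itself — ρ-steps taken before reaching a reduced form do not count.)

D = 545, ⌊√D⌋ = 23
descent: ρ → (13,5,-10)  [lands on river]
river: ρ → (-10,15,8)
river: ρ → (8,17,-8)
river: ρ → (-8,15,10)
river: ρ → (10,5,-13)
river: ρ → (-13,21,2)
river: ρ → (2,23,-2)
river: ρ → (-2,21,13)
ρ-cycle length = 8 (tail of 1 descent step not counted)

8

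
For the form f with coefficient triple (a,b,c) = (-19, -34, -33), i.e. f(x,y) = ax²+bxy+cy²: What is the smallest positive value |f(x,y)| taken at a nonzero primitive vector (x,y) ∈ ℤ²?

translate: b→-4 (≡34 mod 38), so (19,34,33)→(19,-4,18)
flip: (19,-4,18)→(18,4,19)
reduced (well bottom): (18,4,19) with a≤c, −a<b≤a
well minimum |f| = |-18| = 18 (negative-definite)

18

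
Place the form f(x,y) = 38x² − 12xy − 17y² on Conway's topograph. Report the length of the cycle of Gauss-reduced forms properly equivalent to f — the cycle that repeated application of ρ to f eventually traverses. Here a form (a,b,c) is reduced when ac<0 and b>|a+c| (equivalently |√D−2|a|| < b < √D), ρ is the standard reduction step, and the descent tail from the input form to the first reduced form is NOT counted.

D = 2728, ⌊√D⌋ = 52
descent: ρ → (-17,46,9)  [lands on river]
river: ρ → (9,44,-22)
river: ρ → (-22,44,9)
river: ρ → (9,46,-17)
river: ρ → (-17,22,33)
river: ρ → (33,44,-6)
river: ρ → (-6,52,1)
river: ρ → (1,52,-6)
river: ρ → (-6,44,33)
river: ρ → (33,22,-17)
ρ-cycle length = 10 (tail of 1 descent step not counted)

10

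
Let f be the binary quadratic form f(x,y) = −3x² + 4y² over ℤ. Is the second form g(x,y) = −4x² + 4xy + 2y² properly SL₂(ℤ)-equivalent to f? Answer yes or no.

D₁ = 48, D₂ = 48
river cycle of f (length 2): (-3, 6, 1), (1, 6, -3)
river cycle of g (length 2): (2, 4, -4), (-4, 4, 2)
cycles differ ⇒ inequivalent

no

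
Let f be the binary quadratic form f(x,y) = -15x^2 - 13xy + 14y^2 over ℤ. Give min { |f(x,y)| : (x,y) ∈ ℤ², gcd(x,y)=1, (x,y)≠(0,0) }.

descent: ρ → (14,13,-15)  [lands on river]
river: ρ → (-15,17,12)
river: ρ → (12,31,-1)
river: ρ → (-1,31,12)
river: ρ → (12,17,-15)
river: ρ → (-15,13,14)
river: ρ → (14,15,-14)
river: ρ → (-14,13,15)
river: ρ → (15,17,-12)
river: ρ → (-12,31,1)
river: ρ → (1,31,-12)
river: ρ → (-12,17,15)
river: ρ → (15,13,-14)
river: ρ → (-14,15,14)
closes: descent 1, river 14
min |a| on river = 1

1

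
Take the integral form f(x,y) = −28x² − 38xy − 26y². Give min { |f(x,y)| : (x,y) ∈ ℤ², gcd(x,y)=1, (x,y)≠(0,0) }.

translate: b→-18 (≡38 mod 56), so (28,38,26)→(28,-18,16)
flip: (28,-18,16)→(16,18,28)
translate: b→-14 (≡18 mod 32), so (16,18,28)→(16,-14,26)
reduced (well bottom): (16,-14,26) with a≤c, −a<b≤a
well minimum |f| = |-16| = 16 (negative-definite)

16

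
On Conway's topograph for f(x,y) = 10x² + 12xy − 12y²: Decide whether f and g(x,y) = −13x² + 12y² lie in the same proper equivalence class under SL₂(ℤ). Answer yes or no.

D₁ = 624, D₂ = 624
river cycle of f (length 6): (-12, 12, 10), (10, 8, -14), (-14, 20, 4), (4, 20, -14), (-14, 8, 10), (10, 12, -12)
river cycle of g (length 2): (12, 24, -1), (-1, 24, 12)
cycles differ ⇒ inequivalent

no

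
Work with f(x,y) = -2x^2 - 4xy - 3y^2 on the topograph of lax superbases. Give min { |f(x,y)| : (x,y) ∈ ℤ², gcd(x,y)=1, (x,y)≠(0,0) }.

translate: b→0 (≡4 mod 4), so (2,4,3)→(2,0,1)
flip: (2,0,1)→(1,0,2)
reduced (well bottom): (1,0,2) with a≤c, −a<b≤a
well minimum |f| = |-1| = 1 (negative-definite)

1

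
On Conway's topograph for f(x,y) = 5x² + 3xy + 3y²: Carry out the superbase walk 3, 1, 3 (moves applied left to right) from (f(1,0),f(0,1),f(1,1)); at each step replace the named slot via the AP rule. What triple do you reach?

start (5,3,11) = (f(1,0),f(0,1),f(1,1))
replace slot 3: 2·(5+3) − 11 = 5 → (5,3,5)
replace slot 1: 2·(3+5) − 5 = 11 → (11,3,5)
replace slot 3: 2·(11+3) − 5 = 23 → (11,3,23)

11,3,23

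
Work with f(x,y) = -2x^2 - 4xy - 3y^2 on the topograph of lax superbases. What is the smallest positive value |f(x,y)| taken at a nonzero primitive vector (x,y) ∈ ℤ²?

translate: b→0 (≡4 mod 4), so (2,4,3)→(2,0,1)
flip: (2,0,1)→(1,0,2)
reduced (well bottom): (1,0,2) with a≤c, −a<b≤a
well minimum |f| = |-1| = 1 (negative-definite)

1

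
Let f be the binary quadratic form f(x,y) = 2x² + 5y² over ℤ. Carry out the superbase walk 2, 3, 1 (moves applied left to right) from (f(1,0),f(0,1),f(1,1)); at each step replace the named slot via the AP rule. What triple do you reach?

start (2,5,7) = (f(1,0),f(0,1),f(1,1))
replace slot 2: 2·(2+7) − 5 = 13 → (2,13,7)
replace slot 3: 2·(2+13) − 7 = 23 → (2,13,23)
replace slot 1: 2·(13+23) − 2 = 70 → (70,13,23)

70,13,23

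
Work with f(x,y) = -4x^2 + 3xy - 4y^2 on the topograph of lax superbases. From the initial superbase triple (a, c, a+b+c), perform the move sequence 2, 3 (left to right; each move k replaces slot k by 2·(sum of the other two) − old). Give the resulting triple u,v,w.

start (-4,-4,-5) = (f(1,0),f(0,1),f(1,1))
replace slot 2: 2·((-4)+(-5)) − (-4) = -14 → (-4,-14,-5)
replace slot 3: 2·((-4)+(-14)) − (-5) = -31 → (-4,-14,-31)

-4,-14,-31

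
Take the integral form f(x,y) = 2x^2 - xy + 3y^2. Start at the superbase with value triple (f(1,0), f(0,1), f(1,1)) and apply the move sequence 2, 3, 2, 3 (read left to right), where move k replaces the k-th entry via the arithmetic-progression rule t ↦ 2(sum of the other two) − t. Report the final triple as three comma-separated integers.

start (2,3,4) = (f(1,0),f(0,1),f(1,1))
replace slot 2: 2·(2+4) − 3 = 9 → (2,9,4)
replace slot 3: 2·(2+9) − 4 = 18 → (2,9,18)
replace slot 2: 2·(2+18) − 9 = 31 → (2,31,18)
replace slot 3: 2·(2+31) − 18 = 48 → (2,31,48)

2,31,48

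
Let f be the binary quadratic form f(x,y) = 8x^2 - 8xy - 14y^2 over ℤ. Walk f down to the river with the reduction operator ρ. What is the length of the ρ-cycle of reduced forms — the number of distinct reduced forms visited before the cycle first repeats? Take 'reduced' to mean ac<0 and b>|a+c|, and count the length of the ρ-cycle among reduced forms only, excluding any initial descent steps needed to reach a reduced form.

D = 512, ⌊√D⌋ = 22
descent: ρ → (-14,8,8)  [lands on river]
river: ρ → (8,8,-14)
river: ρ → (-14,20,2)
river: ρ → (2,20,-14)
ρ-cycle length = 4 (tail of 1 descent step not counted)

4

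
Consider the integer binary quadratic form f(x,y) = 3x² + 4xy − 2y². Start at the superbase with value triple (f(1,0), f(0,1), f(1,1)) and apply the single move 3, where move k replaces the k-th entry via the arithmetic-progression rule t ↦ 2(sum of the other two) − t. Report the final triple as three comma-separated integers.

start (3,-2,5) = (f(1,0),f(0,1),f(1,1))
replace slot 3: 2·(3+(-2)) − 5 = -3 → (3,-2,-3)

3,-2,-3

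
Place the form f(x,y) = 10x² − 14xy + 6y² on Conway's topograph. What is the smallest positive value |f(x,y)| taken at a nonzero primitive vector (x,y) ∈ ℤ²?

translate: b→6 (≡-14 mod 20), so (10,-14,6)→(10,6,2)
flip: (10,6,2)→(2,-6,10)
translate: b→2 (≡-6 mod 4), so (2,-6,10)→(2,2,6)
reduced (well bottom): (2,2,6) with a≤c, −a<b≤a
well minimum = a = 2

2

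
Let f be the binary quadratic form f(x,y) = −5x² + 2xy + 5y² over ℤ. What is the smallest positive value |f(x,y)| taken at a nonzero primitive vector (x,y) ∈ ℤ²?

river: ρ → (5,8,-2)
river: ρ → (-2,8,5)
river: ρ → (5,2,-5)
river: ρ → (-5,8,2)
river: ρ → (2,8,-5)
river: ρ → (-5,2,5)
closes: descent 0, river 6
min |a| on river = 2

2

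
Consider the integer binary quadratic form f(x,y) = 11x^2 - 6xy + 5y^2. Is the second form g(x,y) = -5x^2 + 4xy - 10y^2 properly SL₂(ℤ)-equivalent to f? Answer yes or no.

D₁ = -184, D₂ = -184
f: flip: (11,-6,5)→(5,6,11)
f: translate: b→-4 (≡6 mod 10), so (5,6,11)→(5,-4,10)
f: reduced (well bottom): (5,-4,10) with a≤c, −a<b≤a
g is negative-definite; reduce −g:
−g: reduced (well bottom): (5,-4,10) with a≤c, −a<b≤a
flip sign back: reduced form of g is (-5,4,-10)
reduced forms (5, -4, 10) vs (-5, 4, -10) ⇒ inequivalent

no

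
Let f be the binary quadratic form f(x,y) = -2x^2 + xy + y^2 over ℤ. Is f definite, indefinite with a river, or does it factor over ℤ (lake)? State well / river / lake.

D = b²−4ac = 1² − 4·(-2)·1 = 9
D = 3² is a perfect square ⇒ form factors over ℤ ⇒ lakes

lake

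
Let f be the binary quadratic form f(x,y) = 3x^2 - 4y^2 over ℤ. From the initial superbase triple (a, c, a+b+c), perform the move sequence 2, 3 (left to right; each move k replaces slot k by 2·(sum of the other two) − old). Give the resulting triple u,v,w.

start (3,-4,-1) = (f(1,0),f(0,1),f(1,1))
replace slot 2: 2·(3+(-1)) − (-4) = 8 → (3,8,-1)
replace slot 3: 2·(3+8) − (-1) = 23 → (3,8,23)

3,8,23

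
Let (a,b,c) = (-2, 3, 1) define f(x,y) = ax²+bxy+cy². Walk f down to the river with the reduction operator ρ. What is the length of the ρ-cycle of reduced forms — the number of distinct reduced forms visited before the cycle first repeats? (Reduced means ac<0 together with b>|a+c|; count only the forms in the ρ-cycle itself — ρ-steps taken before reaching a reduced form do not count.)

D = 17, ⌊√D⌋ = 4
river: ρ → (1,3,-2)
river: ρ → (-2,1,2)
river: ρ → (2,3,-1)
river: ρ → (-1,3,2)
river: ρ → (2,1,-2)
river: ρ → (-2,3,1)
ρ-cycle length = 6 (tail of 0 descent steps not counted)

6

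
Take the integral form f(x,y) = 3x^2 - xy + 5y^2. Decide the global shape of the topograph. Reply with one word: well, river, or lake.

D = b²−4ac = (-1)² − 4·3·5 = -59
D < 0 ⇒ definite ⇒ every region one sign ⇒ single well

well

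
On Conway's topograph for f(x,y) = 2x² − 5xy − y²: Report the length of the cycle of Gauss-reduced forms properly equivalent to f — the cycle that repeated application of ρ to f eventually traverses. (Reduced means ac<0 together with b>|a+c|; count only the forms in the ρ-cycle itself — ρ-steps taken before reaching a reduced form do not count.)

D = 33, ⌊√D⌋ = 5
descent: ρ → (-1,5,2)  [lands on river]
river: ρ → (2,3,-3)
river: ρ → (-3,3,2)
river: ρ → (2,5,-1)
ρ-cycle length = 4 (tail of 1 descent step not counted)

4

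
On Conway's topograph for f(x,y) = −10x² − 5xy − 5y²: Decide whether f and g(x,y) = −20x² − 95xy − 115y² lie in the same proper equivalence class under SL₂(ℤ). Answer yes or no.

D₁ = -175, D₂ = -175
f is negative-definite; reduce −f:
−f: flip: (10,5,5)→(5,-5,10)
−f: translate: b→5 (≡-5 mod 10), so (5,-5,10)→(5,5,10)
−f: reduced (well bottom): (5,5,10) with a≤c, −a<b≤a
flip sign back: reduced form of f is (-5,-5,-10)
g is negative-definite; reduce −g:
−g: translate: b→15 (≡95 mod 40), so (20,95,115)→(20,15,5)
−g: flip: (20,15,5)→(5,-15,20)
−g: translate: b→5 (≡-15 mod 10), so (5,-15,20)→(5,5,10)
−g: reduced (well bottom): (5,5,10) with a≤c, −a<b≤a
flip sign back: reduced form of g is (-5,-5,-10)
reduced forms (-5, -5, -10) vs (-5, -5, -10) ⇒ equivalent

yes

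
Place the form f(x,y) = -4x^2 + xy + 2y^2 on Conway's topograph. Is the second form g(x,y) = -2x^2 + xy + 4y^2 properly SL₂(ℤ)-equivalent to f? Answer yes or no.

D₁ = 33, D₂ = 33
river cycle of f (length 4): (2, 3, -3), (-3, 3, 2), (2, 5, -1), (-1, 5, 2)
river cycle of g (length 4): (-2, 5, 1), (1, 5, -2), (-2, 3, 3), (3, 3, -2)
cycles differ ⇒ inequivalent

no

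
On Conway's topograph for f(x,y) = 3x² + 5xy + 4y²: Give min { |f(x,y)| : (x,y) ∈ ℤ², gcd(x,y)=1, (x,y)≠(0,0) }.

translate: b→-1 (≡5 mod 6), so (3,5,4)→(3,-1,2)
flip: (3,-1,2)→(2,1,3)
reduced (well bottom): (2,1,3) with a≤c, −a<b≤a
well minimum = a = 2

2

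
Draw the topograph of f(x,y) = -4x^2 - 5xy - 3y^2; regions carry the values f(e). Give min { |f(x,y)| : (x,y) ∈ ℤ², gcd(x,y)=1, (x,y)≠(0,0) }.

translate: b→-3 (≡5 mod 8), so (4,5,3)→(4,-3,2)
flip: (4,-3,2)→(2,3,4)
translate: b→-1 (≡3 mod 4), so (2,3,4)→(2,-1,3)
reduced (well bottom): (2,-1,3) with a≤c, −a<b≤a
well minimum |f| = |-2| = 2 (negative-definite)

2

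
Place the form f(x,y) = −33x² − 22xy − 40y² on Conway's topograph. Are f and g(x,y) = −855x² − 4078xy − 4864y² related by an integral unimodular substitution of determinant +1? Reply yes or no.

D₁ = -4796, D₂ = -4796
f is negative-definite; reduce −f:
−f: reduced (well bottom): (33,22,40) with a≤c, −a<b≤a
flip sign back: reduced form of f is (-33,-22,-40)
g is negative-definite; reduce −g:
−g: translate: b→658 (≡4078 mod 1710), so (855,4078,4864)→(855,658,128)
−g: flip: (855,658,128)→(128,-658,855)
−g: translate: b→110 (≡-658 mod 256), so (128,-658,855)→(128,110,33)
−g: flip: (128,110,33)→(33,-110,128)
−g: translate: b→22 (≡-110 mod 66), so (33,-110,128)→(33,22,40)
−g: reduced (well bottom): (33,22,40) with a≤c, −a<b≤a
flip sign back: reduced form of g is (-33,-22,-40)
reduced forms (-33, -22, -40) vs (-33, -22, -40) ⇒ equivalent

yes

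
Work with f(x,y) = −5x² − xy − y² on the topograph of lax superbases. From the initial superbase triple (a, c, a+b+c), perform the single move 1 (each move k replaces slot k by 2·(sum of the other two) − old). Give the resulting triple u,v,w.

start (-5,-1,-7) = (f(1,0),f(0,1),f(1,1))
replace slot 1: 2·((-1)+(-7)) − (-5) = -11 → (-11,-1,-7)

-11,-1,-7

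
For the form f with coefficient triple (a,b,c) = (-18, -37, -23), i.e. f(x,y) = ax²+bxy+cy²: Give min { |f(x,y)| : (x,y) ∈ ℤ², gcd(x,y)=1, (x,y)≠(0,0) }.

translate: b→1 (≡37 mod 36), so (18,37,23)→(18,1,4)
flip: (18,1,4)→(4,-1,18)
reduced (well bottom): (4,-1,18) with a≤c, −a<b≤a
well minimum |f| = |-4| = 4 (negative-definite)

4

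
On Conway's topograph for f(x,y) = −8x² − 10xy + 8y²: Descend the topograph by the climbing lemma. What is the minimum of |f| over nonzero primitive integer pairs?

descent: ρ → (8,10,-8)  [lands on river]
river: ρ → (-8,6,10)
river: ρ → (10,14,-4)
river: ρ → (-4,18,2)
river: ρ → (2,18,-4)
river: ρ → (-4,14,10)
river: ρ → (10,6,-8)
river: ρ → (-8,10,8)
river: ρ → (8,6,-10)
river: ρ → (-10,14,4)
river: ρ → (4,18,-2)
river: ρ → (-2,18,4)
river: ρ → (4,14,-10)
river: ρ → (-10,6,8)
closes: descent 1, river 14
min |a| on river = 2

2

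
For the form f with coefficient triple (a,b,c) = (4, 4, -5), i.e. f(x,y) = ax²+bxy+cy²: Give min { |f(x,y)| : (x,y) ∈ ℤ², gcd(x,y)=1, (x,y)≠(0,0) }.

river: ρ → (-5,6,3)
river: ρ → (3,6,-5)
river: ρ → (-5,4,4)
river: ρ → (4,4,-5)
closes: descent 0, river 4
min |a| on river = 3

3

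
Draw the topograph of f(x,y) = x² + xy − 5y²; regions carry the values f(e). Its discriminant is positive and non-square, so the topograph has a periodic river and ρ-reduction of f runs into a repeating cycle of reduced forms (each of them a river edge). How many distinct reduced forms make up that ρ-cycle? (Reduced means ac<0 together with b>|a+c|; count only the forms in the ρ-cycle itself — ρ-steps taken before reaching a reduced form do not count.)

D = 21, ⌊√D⌋ = 4
descent: ρ → (-5,-1,1)
descent: ρ → (1,3,-3)  [lands on river]
river: ρ → (-3,3,1)
ρ-cycle length = 2 (tail of 2 descent steps not counted)

2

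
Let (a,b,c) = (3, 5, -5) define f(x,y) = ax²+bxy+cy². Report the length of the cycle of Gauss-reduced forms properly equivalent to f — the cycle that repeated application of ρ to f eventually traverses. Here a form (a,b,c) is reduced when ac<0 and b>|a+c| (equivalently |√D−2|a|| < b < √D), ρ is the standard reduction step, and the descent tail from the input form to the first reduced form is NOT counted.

D = 85, ⌊√D⌋ = 9
river: ρ → (-5,5,3)
river: ρ → (3,7,-3)
river: ρ → (-3,5,5)
river: ρ → (5,5,-3)
river: ρ → (-3,7,3)
river: ρ → (3,5,-5)
ρ-cycle length = 6 (tail of 0 descent steps not counted)

6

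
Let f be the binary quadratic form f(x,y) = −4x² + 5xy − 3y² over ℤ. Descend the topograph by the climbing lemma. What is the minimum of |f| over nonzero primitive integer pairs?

translate: b→3 (≡-5 mod 8), so (4,-5,3)→(4,3,2)
flip: (4,3,2)→(2,-3,4)
translate: b→1 (≡-3 mod 4), so (2,-3,4)→(2,1,3)
reduced (well bottom): (2,1,3) with a≤c, −a<b≤a
well minimum |f| = |-2| = 2 (negative-definite)

2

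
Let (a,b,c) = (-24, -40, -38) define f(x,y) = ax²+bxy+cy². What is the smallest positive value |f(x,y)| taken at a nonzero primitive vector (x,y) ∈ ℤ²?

translate: b→-8 (≡40 mod 48), so (24,40,38)→(24,-8,22)
flip: (24,-8,22)→(22,8,24)
reduced (well bottom): (22,8,24) with a≤c, −a<b≤a
well minimum |f| = |-22| = 22 (negative-definite)

22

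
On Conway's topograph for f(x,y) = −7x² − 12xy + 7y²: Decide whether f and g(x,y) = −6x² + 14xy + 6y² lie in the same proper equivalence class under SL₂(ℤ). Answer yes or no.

D₁ = 340, D₂ = 340
river cycle of f (length 14): (7, 12, -7), (-7, 16, 3), (3, 14, -12), (-12, 10, 5), (5, 10, -12), (-12, 14, 3), (3, 16, -7), (-7, 12, 7), (7, 16, -3), (-3, 14, 12), … (4 more)
river cycle of g (length 6): (6, 10, -10), (-10, 10, 6), (6, 14, -6), (-6, 10, 10), (10, 10, -6), (-6, 14, 6)
cycles differ ⇒ inequivalent

no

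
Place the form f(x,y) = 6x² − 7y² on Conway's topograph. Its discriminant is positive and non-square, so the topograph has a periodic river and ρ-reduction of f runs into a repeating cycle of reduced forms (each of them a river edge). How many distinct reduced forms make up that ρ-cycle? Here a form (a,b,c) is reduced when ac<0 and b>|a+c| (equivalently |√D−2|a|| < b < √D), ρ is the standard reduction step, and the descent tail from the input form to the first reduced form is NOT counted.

D = 168, ⌊√D⌋ = 12
descent: ρ → (-7,0,6)
descent: ρ → (6,12,-1)  [lands on river]
river: ρ → (-1,12,6)
ρ-cycle length = 2 (tail of 2 descent steps not counted)

2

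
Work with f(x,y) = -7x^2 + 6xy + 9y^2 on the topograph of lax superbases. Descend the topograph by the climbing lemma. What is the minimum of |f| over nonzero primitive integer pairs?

river: ρ → (9,12,-4)
river: ρ → (-4,12,9)
river: ρ → (9,6,-7)
river: ρ → (-7,8,8)
river: ρ → (8,8,-7)
river: ρ → (-7,6,9)
closes: descent 0, river 6
min |a| on river = 4

4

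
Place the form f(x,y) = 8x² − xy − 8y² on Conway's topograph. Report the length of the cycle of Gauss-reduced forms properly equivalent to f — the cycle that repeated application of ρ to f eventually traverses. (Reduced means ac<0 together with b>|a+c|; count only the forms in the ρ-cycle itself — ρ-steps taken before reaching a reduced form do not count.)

D = 257, ⌊√D⌋ = 16
descent: ρ → (-8,1,8)  [lands on river]
river: ρ → (8,15,-1)
river: ρ → (-1,15,8)
river: ρ → (8,1,-8)
river: ρ → (-8,15,1)
river: ρ → (1,15,-8)
ρ-cycle length = 6 (tail of 1 descent step not counted)

6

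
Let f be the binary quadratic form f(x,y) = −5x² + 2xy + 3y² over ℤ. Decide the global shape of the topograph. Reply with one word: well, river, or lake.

D = b²−4ac = 2² − 4·(-5)·3 = 64
D = 8² is a perfect square ⇒ form factors over ℤ ⇒ lakes

lake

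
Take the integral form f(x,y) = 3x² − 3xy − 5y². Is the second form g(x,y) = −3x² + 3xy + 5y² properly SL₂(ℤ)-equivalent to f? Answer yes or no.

D₁ = 69, D₂ = 69
river cycle of f (length 4): (-5, 3, 3), (3, 3, -5), (-5, 7, 1), (1, 7, -5)
river cycle of g (length 4): (5, 7, -1), (-1, 7, 5), (5, 3, -3), (-3, 3, 5)
cycles differ ⇒ inequivalent

no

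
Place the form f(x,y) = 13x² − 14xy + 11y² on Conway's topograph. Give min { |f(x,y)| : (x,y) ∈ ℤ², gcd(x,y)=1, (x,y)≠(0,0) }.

translate: b→12 (≡-14 mod 26), so (13,-14,11)→(13,12,10)
flip: (13,12,10)→(10,-12,13)
translate: b→8 (≡-12 mod 20), so (10,-12,13)→(10,8,11)
reduced (well bottom): (10,8,11) with a≤c, −a<b≤a
well minimum = a = 10

10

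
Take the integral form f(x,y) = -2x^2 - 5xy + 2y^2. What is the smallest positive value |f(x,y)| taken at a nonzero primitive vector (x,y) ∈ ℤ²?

descent: ρ → (2,5,-2)  [lands on river]
river: ρ → (-2,3,4)
river: ρ → (4,5,-1)
river: ρ → (-1,5,4)
river: ρ → (4,3,-2)
river: ρ → (-2,5,2)
river: ρ → (2,3,-4)
river: ρ → (-4,5,1)
river: ρ → (1,5,-4)
river: ρ → (-4,3,2)
closes: descent 1, river 10
min |a| on river = 1

1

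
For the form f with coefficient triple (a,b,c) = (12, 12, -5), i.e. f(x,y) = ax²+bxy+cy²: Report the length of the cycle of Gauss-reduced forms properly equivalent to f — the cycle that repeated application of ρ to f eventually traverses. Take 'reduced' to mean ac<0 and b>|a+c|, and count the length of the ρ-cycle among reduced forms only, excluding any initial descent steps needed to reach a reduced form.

D = 384, ⌊√D⌋ = 19
river: ρ → (-5,18,3)
river: ρ → (3,18,-5)
river: ρ → (-5,12,12)
river: ρ → (12,12,-5)
ρ-cycle length = 4 (tail of 0 descent steps not counted)

4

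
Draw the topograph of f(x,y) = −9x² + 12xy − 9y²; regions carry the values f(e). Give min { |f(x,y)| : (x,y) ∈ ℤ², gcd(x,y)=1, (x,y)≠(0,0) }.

translate: b→6 (≡-12 mod 18), so (9,-12,9)→(9,6,6)
flip: (9,6,6)→(6,-6,9)
translate: b→6 (≡-6 mod 12), so (6,-6,9)→(6,6,9)
reduced (well bottom): (6,6,9) with a≤c, −a<b≤a
well minimum |f| = |-6| = 6 (negative-definite)

6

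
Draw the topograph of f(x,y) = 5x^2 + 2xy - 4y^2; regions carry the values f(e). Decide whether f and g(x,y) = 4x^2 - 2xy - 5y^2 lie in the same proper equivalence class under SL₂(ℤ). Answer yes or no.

D₁ = 84, D₂ = 84
river cycle of f (length 6): (-4, 6, 3), (3, 6, -4), (-4, 2, 5), (5, 8, -1), (-1, 8, 5), (5, 2, -4)
river cycle of g (length 6): (-5, 2, 4), (4, 6, -3), (-3, 6, 4), (4, 2, -5), (-5, 8, 1), (1, 8, -5)
cycles differ ⇒ inequivalent

no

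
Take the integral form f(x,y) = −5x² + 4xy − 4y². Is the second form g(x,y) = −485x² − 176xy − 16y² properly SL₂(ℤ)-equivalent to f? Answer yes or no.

D₁ = -64, D₂ = -64
f is negative-definite; reduce −f:
−f: flip: (5,-4,4)→(4,4,5)
−f: reduced (well bottom): (4,4,5) with a≤c, −a<b≤a
flip sign back: reduced form of f is (-4,-4,-5)
g is negative-definite; reduce −g:
−g: flip: (485,176,16)→(16,-176,485)
−g: translate: b→16 (≡-176 mod 32), so (16,-176,485)→(16,16,5)
−g: flip: (16,16,5)→(5,-16,16)
−g: translate: b→4 (≡-16 mod 10), so (5,-16,16)→(5,4,4)
−g: flip: (5,4,4)→(4,-4,5)
−g: translate: b→4 (≡-4 mod 8), so (4,-4,5)→(4,4,5)
−g: reduced (well bottom): (4,4,5) with a≤c, −a<b≤a
flip sign back: reduced form of g is (-4,-4,-5)
reduced forms (-4, -4, -5) vs (-4, -4, -5) ⇒ equivalent

yes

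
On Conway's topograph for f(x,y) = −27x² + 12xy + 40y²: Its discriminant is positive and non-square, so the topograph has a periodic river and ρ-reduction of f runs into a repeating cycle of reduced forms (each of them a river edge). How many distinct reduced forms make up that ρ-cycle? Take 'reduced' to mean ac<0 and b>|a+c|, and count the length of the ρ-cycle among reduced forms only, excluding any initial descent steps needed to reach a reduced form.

D = 4464, ⌊√D⌋ = 66
descent: ρ → (40,-12,-27)
descent: ρ → (-27,66,1)  [lands on river]
river: ρ → (1,66,-27)
river: ρ → (-27,42,25)
river: ρ → (25,58,-11)
river: ρ → (-11,52,40)
river: ρ → (40,28,-23)
river: ρ → (-23,64,4)
river: ρ → (4,64,-23)
river: ρ → (-23,28,40)
river: ρ → (40,52,-11)
river: ρ → (-11,58,25)
river: ρ → (25,42,-27)
ρ-cycle length = 12 (tail of 2 descent steps not counted)

12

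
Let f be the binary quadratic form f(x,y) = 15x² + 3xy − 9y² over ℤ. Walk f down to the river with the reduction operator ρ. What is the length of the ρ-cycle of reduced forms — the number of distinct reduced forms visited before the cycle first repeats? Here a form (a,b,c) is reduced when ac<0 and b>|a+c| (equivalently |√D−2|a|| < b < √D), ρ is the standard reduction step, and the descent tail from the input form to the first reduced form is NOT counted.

D = 549, ⌊√D⌋ = 23
descent: ρ → (-9,15,9)  [lands on river]
river: ρ → (9,21,-3)
river: ρ → (-3,21,9)
river: ρ → (9,15,-9)
river: ρ → (-9,21,3)
river: ρ → (3,21,-9)
ρ-cycle length = 6 (tail of 1 descent step not counted)

6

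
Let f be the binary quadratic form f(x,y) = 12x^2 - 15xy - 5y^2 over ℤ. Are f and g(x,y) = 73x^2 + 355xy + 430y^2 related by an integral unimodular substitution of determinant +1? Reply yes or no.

D₁ = 465, D₂ = 465
river cycle of f (length 10): (-5, 15, 12), (12, 9, -8), (-8, 7, 13), (13, 19, -2), (-2, 21, 3), (3, 21, -2), (-2, 19, 13), (13, 7, -8), (-8, 9, 12), (12, 15, -5)
river cycle of g (length 10): (12, 9, -8), (-8, 7, 13), (13, 19, -2), (-2, 21, 3), (3, 21, -2), (-2, 19, 13), (13, 7, -8), (-8, 9, 12), (12, 15, -5), (-5, 15, 12)
cycles coincide ⇒ equivalent

yes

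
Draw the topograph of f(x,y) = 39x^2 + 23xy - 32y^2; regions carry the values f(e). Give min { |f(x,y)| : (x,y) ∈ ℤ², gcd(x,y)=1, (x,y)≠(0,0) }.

river: ρ → (-32,41,30)
river: ρ → (30,19,-43)
river: ρ → (-43,67,6)
river: ρ → (6,65,-54)
river: ρ → (-54,43,17)
river: ρ → (17,59,-30)
river: ρ → (-30,61,15)
river: ρ → (15,59,-34)
river: ρ → (-34,9,40)
river: ρ → (40,71,-3)
river: ρ → (-3,73,16)
river: ρ → (16,55,-39)
river: ρ → (-39,23,32)
river: ρ → (32,41,-30)
river: ρ → (-30,19,43)
river: ρ → (43,67,-6)
river: ρ → (-6,65,54)
river: ρ → (54,43,-17)
river: ρ → (-17,59,30)
river: ρ → (30,61,-15)
river: ρ → (-15,59,34)
river: ρ → (34,9,-40)
river: ρ → (-40,71,3)
river: ρ → (3,73,-16)
river: ρ → (-16,55,39)
river: ρ → (39,23,-32)
closes: descent 0, river 26
min |a| on river = 3

3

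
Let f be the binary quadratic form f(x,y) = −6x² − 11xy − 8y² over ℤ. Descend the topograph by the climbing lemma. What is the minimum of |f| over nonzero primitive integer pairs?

translate: b→-1 (≡11 mod 12), so (6,11,8)→(6,-1,3)
flip: (6,-1,3)→(3,1,6)
reduced (well bottom): (3,1,6) with a≤c, −a<b≤a
well minimum |f| = |-3| = 3 (negative-definite)

3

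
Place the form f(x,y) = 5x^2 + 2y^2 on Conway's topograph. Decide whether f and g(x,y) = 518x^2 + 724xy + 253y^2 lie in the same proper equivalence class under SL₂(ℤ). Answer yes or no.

D₁ = -40, D₂ = -40
f: flip: (5,0,2)→(2,0,5)
f: reduced (well bottom): (2,0,5) with a≤c, −a<b≤a
g: translate: b→-312 (≡724 mod 1036), so (518,724,253)→(518,-312,47)
g: flip: (518,-312,47)→(47,312,518)
g: translate: b→30 (≡312 mod 94), so (47,312,518)→(47,30,5)
g: flip: (47,30,5)→(5,-30,47)
g: translate: b→0 (≡-30 mod 10), so (5,-30,47)→(5,0,2)
g: flip: (5,0,2)→(2,0,5)
g: reduced (well bottom): (2,0,5) with a≤c, −a<b≤a
reduced forms (2, 0, 5) vs (2, 0, 5) ⇒ equivalent

yes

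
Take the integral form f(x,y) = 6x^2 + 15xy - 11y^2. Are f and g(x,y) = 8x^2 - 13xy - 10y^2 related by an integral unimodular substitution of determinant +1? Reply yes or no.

D₁ = 489, D₂ = 489
river cycle of f (length 22): (-11, 7, 10), (10, 13, -8), (-8, 19, 4), (4, 21, -3), (-3, 21, 4), (4, 19, -8), (-8, 13, 10), (10, 7, -11), (-11, 15, 6), (6, 21, -2), … (12 more)
river cycle of g (length 22): (-10, 13, 8), (8, 19, -4), (-4, 21, 3), (3, 21, -4), (-4, 19, 8), (8, 13, -10), (-10, 7, 11), (11, 15, -6), (-6, 21, 2), (2, 19, -16), … (12 more)
cycles differ ⇒ inequivalent

no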